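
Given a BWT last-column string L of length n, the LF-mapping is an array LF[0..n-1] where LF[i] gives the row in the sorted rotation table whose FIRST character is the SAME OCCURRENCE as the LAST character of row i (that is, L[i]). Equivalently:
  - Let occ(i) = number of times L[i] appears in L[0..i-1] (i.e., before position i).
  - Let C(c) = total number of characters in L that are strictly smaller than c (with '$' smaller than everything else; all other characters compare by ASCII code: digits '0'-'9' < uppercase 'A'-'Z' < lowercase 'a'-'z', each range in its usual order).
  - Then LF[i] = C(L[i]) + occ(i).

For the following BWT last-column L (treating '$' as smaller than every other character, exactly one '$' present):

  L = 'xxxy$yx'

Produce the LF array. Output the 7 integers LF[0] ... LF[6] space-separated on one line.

Char counts: '$':1, 'x':4, 'y':2
C (first-col start): C('$')=0, C('x')=1, C('y')=5
L[0]='x': occ=0, LF[0]=C('x')+0=1+0=1
L[1]='x': occ=1, LF[1]=C('x')+1=1+1=2
L[2]='x': occ=2, LF[2]=C('x')+2=1+2=3
L[3]='y': occ=0, LF[3]=C('y')+0=5+0=5
L[4]='$': occ=0, LF[4]=C('$')+0=0+0=0
L[5]='y': occ=1, LF[5]=C('y')+1=5+1=6
L[6]='x': occ=3, LF[6]=C('x')+3=1+3=4

Answer: 1 2 3 5 0 6 4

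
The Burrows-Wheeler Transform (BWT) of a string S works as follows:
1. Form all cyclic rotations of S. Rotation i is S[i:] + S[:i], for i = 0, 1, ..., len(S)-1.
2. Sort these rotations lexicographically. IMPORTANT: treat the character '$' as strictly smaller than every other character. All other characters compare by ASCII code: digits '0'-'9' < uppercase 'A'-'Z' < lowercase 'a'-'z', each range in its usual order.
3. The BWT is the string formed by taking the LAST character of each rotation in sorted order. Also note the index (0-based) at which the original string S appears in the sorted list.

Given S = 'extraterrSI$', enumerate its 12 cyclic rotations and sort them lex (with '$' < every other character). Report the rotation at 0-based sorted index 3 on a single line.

All 12 rotations (rotation i = S[i:]+S[:i]):
  rot[0] = extraterrSI$
  rot[1] = xtraterrSI$e
  rot[2] = traterrSI$ex
  rot[3] = raterrSI$ext
  rot[4] = aterrSI$extr
  rot[5] = terrSI$extra
  rot[6] = errSI$extrat
  rot[7] = rrSI$extrate
  rot[8] = rSI$extrater
  rot[9] = SI$extraterr
  rot[10] = I$extraterrS
  rot[11] = $extraterrSI
Sorted (with $ < everything):
  sorted[0] = $extraterrSI
  sorted[1] = I$extraterrS
  sorted[2] = SI$extraterr
  sorted[3] = aterrSI$extr
  sorted[4] = errSI$extrat
  sorted[5] = extraterrSI$
  sorted[6] = rSI$extrater
  sorted[7] = raterrSI$ext
  sorted[8] = rrSI$extrate
  sorted[9] = terrSI$extra
  sorted[10] = traterrSI$ex
  sorted[11] = xtraterrSI$e
sorted[3] = aterrSI$extr

Answer: aterrSI$extr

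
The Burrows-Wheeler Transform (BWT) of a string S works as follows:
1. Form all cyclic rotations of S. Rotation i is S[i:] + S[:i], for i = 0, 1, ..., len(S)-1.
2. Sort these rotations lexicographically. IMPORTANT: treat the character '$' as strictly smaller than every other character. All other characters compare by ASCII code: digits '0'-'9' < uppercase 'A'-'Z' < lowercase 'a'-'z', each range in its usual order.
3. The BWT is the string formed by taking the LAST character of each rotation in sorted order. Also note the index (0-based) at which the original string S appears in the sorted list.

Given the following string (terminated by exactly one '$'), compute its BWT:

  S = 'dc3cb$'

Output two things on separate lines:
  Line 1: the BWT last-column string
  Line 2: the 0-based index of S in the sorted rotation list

All 6 rotations (rotation i = S[i:]+S[:i]):
  rot[0] = dc3cb$
  rot[1] = c3cb$d
  rot[2] = 3cb$dc
  rot[3] = cb$dc3
  rot[4] = b$dc3c
  rot[5] = $dc3cb
Sorted (with $ < everything):
  sorted[0] = $dc3cb  (last char: 'b')
  sorted[1] = 3cb$dc  (last char: 'c')
  sorted[2] = b$dc3c  (last char: 'c')
  sorted[3] = c3cb$d  (last char: 'd')
  sorted[4] = cb$dc3  (last char: '3')
  sorted[5] = dc3cb$  (last char: '$')
Last column: bccd3$
Original string S is at sorted index 5

Answer: bccd3$
5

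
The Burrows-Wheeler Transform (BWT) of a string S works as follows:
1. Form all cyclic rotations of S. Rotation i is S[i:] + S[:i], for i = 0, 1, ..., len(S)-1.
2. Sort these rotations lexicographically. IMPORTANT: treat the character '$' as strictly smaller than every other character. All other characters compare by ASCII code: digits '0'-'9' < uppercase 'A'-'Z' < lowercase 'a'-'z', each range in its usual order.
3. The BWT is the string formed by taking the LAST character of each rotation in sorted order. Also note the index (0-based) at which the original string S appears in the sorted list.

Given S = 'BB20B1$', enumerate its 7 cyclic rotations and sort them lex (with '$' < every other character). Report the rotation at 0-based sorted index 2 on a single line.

All 7 rotations (rotation i = S[i:]+S[:i]):
  rot[0] = BB20B1$
  rot[1] = B20B1$B
  rot[2] = 20B1$BB
  rot[3] = 0B1$BB2
  rot[4] = B1$BB20
  rot[5] = 1$BB20B
  rot[6] = $BB20B1
Sorted (with $ < everything):
  sorted[0] = $BB20B1
  sorted[1] = 0B1$BB2
  sorted[2] = 1$BB20B
  sorted[3] = 20B1$BB
  sorted[4] = B1$BB20
  sorted[5] = B20B1$B
  sorted[6] = BB20B1$
sorted[2] = 1$BB20B

Answer: 1$BB20B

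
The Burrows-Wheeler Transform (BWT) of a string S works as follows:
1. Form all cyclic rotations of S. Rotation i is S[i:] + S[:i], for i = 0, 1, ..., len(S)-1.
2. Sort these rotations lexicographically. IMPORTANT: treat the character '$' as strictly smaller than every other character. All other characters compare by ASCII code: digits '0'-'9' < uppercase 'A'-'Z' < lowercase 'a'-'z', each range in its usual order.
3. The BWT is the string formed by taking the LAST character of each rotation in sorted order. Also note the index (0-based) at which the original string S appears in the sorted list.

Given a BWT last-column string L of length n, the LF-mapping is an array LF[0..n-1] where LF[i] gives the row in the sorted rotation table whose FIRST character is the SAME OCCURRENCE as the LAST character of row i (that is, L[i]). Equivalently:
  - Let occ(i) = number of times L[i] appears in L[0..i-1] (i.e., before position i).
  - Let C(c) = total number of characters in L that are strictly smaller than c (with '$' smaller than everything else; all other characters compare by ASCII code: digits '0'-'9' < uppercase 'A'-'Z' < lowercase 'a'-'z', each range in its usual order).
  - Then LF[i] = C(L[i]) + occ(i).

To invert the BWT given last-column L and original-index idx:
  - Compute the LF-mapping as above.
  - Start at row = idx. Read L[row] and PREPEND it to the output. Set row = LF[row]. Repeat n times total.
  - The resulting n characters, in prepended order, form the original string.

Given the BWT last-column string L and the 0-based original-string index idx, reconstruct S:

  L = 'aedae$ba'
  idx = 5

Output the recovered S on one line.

Answer: daaebea$

Derivation:
LF mapping: 1 6 5 2 7 0 4 3
Walk LF starting at row 5, prepending L[row]:
  step 1: row=5, L[5]='$', prepend. Next row=LF[5]=0
  step 2: row=0, L[0]='a', prepend. Next row=LF[0]=1
  step 3: row=1, L[1]='e', prepend. Next row=LF[1]=6
  step 4: row=6, L[6]='b', prepend. Next row=LF[6]=4
  step 5: row=4, L[4]='e', prepend. Next row=LF[4]=7
  step 6: row=7, L[7]='a', prepend. Next row=LF[7]=3
  step 7: row=3, L[3]='a', prepend. Next row=LF[3]=2
  step 8: row=2, L[2]='d', prepend. Next row=LF[2]=5
Reversed output: daaebea$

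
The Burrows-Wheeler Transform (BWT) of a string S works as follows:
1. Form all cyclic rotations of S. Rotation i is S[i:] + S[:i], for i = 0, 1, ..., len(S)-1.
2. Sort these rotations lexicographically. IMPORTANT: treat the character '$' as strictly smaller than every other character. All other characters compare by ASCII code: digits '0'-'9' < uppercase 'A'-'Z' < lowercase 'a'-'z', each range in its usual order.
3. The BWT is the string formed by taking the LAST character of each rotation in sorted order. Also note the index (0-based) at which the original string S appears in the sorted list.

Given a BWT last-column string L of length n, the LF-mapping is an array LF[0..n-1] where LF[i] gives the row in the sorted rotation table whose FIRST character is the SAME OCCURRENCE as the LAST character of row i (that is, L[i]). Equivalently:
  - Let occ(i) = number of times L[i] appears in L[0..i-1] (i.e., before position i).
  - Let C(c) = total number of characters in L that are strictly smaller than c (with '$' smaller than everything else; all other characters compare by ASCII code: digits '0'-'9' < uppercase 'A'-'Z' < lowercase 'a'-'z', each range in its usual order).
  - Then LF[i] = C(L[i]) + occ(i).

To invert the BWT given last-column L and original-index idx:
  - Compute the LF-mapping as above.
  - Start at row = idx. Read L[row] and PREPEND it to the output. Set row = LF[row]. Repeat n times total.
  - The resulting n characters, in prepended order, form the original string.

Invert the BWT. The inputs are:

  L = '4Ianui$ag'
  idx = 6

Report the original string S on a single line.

Answer: iguanaI4$

Derivation:
LF mapping: 1 2 3 7 8 6 0 4 5
Walk LF starting at row 6, prepending L[row]:
  step 1: row=6, L[6]='$', prepend. Next row=LF[6]=0
  step 2: row=0, L[0]='4', prepend. Next row=LF[0]=1
  step 3: row=1, L[1]='I', prepend. Next row=LF[1]=2
  step 4: row=2, L[2]='a', prepend. Next row=LF[2]=3
  step 5: row=3, L[3]='n', prepend. Next row=LF[3]=7
  step 6: row=7, L[7]='a', prepend. Next row=LF[7]=4
  step 7: row=4, L[4]='u', prepend. Next row=LF[4]=8
  step 8: row=8, L[8]='g', prepend. Next row=LF[8]=5
  step 9: row=5, L[5]='i', prepend. Next row=LF[5]=6
Reversed output: iguanaI4$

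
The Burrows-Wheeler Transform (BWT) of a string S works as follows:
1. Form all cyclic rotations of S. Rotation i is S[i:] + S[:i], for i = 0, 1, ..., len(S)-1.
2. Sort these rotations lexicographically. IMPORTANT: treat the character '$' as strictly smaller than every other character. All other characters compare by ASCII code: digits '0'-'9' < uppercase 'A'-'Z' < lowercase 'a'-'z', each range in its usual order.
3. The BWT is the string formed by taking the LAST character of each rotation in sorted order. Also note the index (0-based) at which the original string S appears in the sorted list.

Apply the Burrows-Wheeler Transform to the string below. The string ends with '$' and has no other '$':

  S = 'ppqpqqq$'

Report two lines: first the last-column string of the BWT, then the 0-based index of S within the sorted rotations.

All 8 rotations (rotation i = S[i:]+S[:i]):
  rot[0] = ppqpqqq$
  rot[1] = pqpqqq$p
  rot[2] = qpqqq$pp
  rot[3] = pqqq$ppq
  rot[4] = qqq$ppqp
  rot[5] = qq$ppqpq
  rot[6] = q$ppqpqq
  rot[7] = $ppqpqqq
Sorted (with $ < everything):
  sorted[0] = $ppqpqqq  (last char: 'q')
  sorted[1] = ppqpqqq$  (last char: '$')
  sorted[2] = pqpqqq$p  (last char: 'p')
  sorted[3] = pqqq$ppq  (last char: 'q')
  sorted[4] = q$ppqpqq  (last char: 'q')
  sorted[5] = qpqqq$pp  (last char: 'p')
  sorted[6] = qq$ppqpq  (last char: 'q')
  sorted[7] = qqq$ppqp  (last char: 'p')
Last column: q$pqqpqp
Original string S is at sorted index 1

Answer: q$pqqpqp
1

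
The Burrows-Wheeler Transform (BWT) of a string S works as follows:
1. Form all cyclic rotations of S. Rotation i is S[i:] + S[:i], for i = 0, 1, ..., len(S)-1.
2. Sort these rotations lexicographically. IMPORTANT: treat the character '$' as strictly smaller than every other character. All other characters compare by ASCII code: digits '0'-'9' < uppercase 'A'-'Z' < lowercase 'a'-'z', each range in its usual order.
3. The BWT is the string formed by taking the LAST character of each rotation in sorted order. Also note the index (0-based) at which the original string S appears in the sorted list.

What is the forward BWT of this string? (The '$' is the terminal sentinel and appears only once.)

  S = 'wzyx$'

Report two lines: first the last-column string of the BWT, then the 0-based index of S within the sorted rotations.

All 5 rotations (rotation i = S[i:]+S[:i]):
  rot[0] = wzyx$
  rot[1] = zyx$w
  rot[2] = yx$wz
  rot[3] = x$wzy
  rot[4] = $wzyx
Sorted (with $ < everything):
  sorted[0] = $wzyx  (last char: 'x')
  sorted[1] = wzyx$  (last char: '$')
  sorted[2] = x$wzy  (last char: 'y')
  sorted[3] = yx$wz  (last char: 'z')
  sorted[4] = zyx$w  (last char: 'w')
Last column: x$yzw
Original string S is at sorted index 1

Answer: x$yzw
1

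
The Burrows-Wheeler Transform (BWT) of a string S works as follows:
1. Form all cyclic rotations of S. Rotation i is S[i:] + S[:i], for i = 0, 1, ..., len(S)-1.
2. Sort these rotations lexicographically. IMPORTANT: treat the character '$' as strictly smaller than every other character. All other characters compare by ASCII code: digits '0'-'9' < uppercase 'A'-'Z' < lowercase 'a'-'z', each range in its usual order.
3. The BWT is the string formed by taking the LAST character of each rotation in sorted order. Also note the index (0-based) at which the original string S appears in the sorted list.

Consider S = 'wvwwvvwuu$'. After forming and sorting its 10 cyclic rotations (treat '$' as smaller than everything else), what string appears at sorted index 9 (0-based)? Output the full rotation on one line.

Answer: wwvvwuu$wv

Derivation:
All 10 rotations (rotation i = S[i:]+S[:i]):
  rot[0] = wvwwvvwuu$
  rot[1] = vwwvvwuu$w
  rot[2] = wwvvwuu$wv
  rot[3] = wvvwuu$wvw
  rot[4] = vvwuu$wvww
  rot[5] = vwuu$wvwwv
  rot[6] = wuu$wvwwvv
  rot[7] = uu$wvwwvvw
  rot[8] = u$wvwwvvwu
  rot[9] = $wvwwvvwuu
Sorted (with $ < everything):
  sorted[0] = $wvwwvvwuu
  sorted[1] = u$wvwwvvwu
  sorted[2] = uu$wvwwvvw
  sorted[3] = vvwuu$wvww
  sorted[4] = vwuu$wvwwv
  sorted[5] = vwwvvwuu$w
  sorted[6] = wuu$wvwwvv
  sorted[7] = wvvwuu$wvw
  sorted[8] = wvwwvvwuu$
  sorted[9] = wwvvwuu$wv
sorted[9] = wwvvwuu$wv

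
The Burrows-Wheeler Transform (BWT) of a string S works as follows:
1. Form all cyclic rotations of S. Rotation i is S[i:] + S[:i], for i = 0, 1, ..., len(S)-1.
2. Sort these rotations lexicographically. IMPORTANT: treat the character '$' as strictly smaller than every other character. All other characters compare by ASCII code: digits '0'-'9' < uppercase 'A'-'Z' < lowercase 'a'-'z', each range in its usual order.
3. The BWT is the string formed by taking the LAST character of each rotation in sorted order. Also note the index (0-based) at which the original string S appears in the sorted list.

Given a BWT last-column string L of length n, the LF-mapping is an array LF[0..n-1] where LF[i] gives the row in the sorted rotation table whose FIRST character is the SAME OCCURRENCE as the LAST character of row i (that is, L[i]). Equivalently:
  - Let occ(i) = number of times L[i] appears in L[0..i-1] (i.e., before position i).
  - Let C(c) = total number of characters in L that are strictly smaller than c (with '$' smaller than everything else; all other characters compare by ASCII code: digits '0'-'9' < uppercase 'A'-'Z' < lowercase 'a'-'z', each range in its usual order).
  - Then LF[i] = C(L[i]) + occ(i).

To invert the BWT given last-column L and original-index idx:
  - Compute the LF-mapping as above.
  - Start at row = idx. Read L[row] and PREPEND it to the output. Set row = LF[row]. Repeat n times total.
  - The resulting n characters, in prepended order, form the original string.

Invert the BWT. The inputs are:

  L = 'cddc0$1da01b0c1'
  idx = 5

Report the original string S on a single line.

LF mapping: 9 12 13 10 1 0 4 14 7 2 5 8 3 11 6
Walk LF starting at row 5, prepending L[row]:
  step 1: row=5, L[5]='$', prepend. Next row=LF[5]=0
  step 2: row=0, L[0]='c', prepend. Next row=LF[0]=9
  step 3: row=9, L[9]='0', prepend. Next row=LF[9]=2
  step 4: row=2, L[2]='d', prepend. Next row=LF[2]=13
  step 5: row=13, L[13]='c', prepend. Next row=LF[13]=11
  step 6: row=11, L[11]='b', prepend. Next row=LF[11]=8
  step 7: row=8, L[8]='a', prepend. Next row=LF[8]=7
  step 8: row=7, L[7]='d', prepend. Next row=LF[7]=14
  step 9: row=14, L[14]='1', prepend. Next row=LF[14]=6
  step 10: row=6, L[6]='1', prepend. Next row=LF[6]=4
  step 11: row=4, L[4]='0', prepend. Next row=LF[4]=1
  step 12: row=1, L[1]='d', prepend. Next row=LF[1]=12
  step 13: row=12, L[12]='0', prepend. Next row=LF[12]=3
  step 14: row=3, L[3]='c', prepend. Next row=LF[3]=10
  step 15: row=10, L[10]='1', prepend. Next row=LF[10]=5
Reversed output: 1c0d011dabcd0c$

Answer: 1c0d011dabcd0c$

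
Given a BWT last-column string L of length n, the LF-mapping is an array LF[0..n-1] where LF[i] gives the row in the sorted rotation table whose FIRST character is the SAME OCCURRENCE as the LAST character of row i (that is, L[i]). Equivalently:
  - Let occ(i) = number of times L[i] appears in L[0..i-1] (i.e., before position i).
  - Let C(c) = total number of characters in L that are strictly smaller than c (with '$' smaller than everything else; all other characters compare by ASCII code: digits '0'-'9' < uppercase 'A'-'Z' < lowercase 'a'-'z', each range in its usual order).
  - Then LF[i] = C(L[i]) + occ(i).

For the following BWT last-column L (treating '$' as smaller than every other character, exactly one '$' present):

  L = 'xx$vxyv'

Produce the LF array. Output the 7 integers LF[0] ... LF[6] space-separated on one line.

Char counts: '$':1, 'v':2, 'x':3, 'y':1
C (first-col start): C('$')=0, C('v')=1, C('x')=3, C('y')=6
L[0]='x': occ=0, LF[0]=C('x')+0=3+0=3
L[1]='x': occ=1, LF[1]=C('x')+1=3+1=4
L[2]='$': occ=0, LF[2]=C('$')+0=0+0=0
L[3]='v': occ=0, LF[3]=C('v')+0=1+0=1
L[4]='x': occ=2, LF[4]=C('x')+2=3+2=5
L[5]='y': occ=0, LF[5]=C('y')+0=6+0=6
L[6]='v': occ=1, LF[6]=C('v')+1=1+1=2

Answer: 3 4 0 1 5 6 2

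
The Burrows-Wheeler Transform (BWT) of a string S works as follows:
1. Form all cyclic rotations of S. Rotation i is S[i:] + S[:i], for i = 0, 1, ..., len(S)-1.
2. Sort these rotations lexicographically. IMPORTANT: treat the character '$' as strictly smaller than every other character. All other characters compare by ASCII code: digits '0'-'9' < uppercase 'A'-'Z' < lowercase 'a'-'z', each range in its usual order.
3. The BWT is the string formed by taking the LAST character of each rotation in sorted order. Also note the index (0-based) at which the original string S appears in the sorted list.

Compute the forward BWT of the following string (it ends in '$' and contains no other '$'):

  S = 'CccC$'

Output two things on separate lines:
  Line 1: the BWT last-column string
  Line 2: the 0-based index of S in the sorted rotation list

All 5 rotations (rotation i = S[i:]+S[:i]):
  rot[0] = CccC$
  rot[1] = ccC$C
  rot[2] = cC$Cc
  rot[3] = C$Ccc
  rot[4] = $CccC
Sorted (with $ < everything):
  sorted[0] = $CccC  (last char: 'C')
  sorted[1] = C$Ccc  (last char: 'c')
  sorted[2] = CccC$  (last char: '$')
  sorted[3] = cC$Cc  (last char: 'c')
  sorted[4] = ccC$C  (last char: 'C')
Last column: Cc$cC
Original string S is at sorted index 2

Answer: Cc$cC
2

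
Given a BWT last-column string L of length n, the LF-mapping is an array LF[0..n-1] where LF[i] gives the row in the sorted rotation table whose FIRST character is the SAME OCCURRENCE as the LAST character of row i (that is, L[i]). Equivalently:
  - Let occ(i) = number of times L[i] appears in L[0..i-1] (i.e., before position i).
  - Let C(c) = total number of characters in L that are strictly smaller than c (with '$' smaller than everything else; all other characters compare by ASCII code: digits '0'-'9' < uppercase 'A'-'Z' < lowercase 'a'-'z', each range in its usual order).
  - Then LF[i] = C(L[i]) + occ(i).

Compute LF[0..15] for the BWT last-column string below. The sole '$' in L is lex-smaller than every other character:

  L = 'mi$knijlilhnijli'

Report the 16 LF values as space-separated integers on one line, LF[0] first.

Answer: 13 2 0 9 14 3 7 10 4 11 1 15 5 8 12 6

Derivation:
Char counts: '$':1, 'h':1, 'i':5, 'j':2, 'k':1, 'l':3, 'm':1, 'n':2
C (first-col start): C('$')=0, C('h')=1, C('i')=2, C('j')=7, C('k')=9, C('l')=10, C('m')=13, C('n')=14
L[0]='m': occ=0, LF[0]=C('m')+0=13+0=13
L[1]='i': occ=0, LF[1]=C('i')+0=2+0=2
L[2]='$': occ=0, LF[2]=C('$')+0=0+0=0
L[3]='k': occ=0, LF[3]=C('k')+0=9+0=9
L[4]='n': occ=0, LF[4]=C('n')+0=14+0=14
L[5]='i': occ=1, LF[5]=C('i')+1=2+1=3
L[6]='j': occ=0, LF[6]=C('j')+0=7+0=7
L[7]='l': occ=0, LF[7]=C('l')+0=10+0=10
L[8]='i': occ=2, LF[8]=C('i')+2=2+2=4
L[9]='l': occ=1, LF[9]=C('l')+1=10+1=11
L[10]='h': occ=0, LF[10]=C('h')+0=1+0=1
L[11]='n': occ=1, LF[11]=C('n')+1=14+1=15
L[12]='i': occ=3, LF[12]=C('i')+3=2+3=5
L[13]='j': occ=1, LF[13]=C('j')+1=7+1=8
L[14]='l': occ=2, LF[14]=C('l')+2=10+2=12
L[15]='i': occ=4, LF[15]=C('i')+4=2+4=6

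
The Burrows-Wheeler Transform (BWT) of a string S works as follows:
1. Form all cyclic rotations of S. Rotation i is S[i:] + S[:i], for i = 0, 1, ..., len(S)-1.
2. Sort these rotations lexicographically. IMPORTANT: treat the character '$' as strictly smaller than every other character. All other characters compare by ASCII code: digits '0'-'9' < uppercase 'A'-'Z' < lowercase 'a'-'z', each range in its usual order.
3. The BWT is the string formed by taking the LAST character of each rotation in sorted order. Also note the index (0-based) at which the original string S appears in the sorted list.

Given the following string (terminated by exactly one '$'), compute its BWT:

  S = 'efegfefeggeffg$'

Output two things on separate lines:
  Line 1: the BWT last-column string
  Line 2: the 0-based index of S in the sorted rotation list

All 15 rotations (rotation i = S[i:]+S[:i]):
  rot[0] = efegfefeggeffg$
  rot[1] = fegfefeggeffg$e
  rot[2] = egfefeggeffg$ef
  rot[3] = gfefeggeffg$efe
  rot[4] = fefeggeffg$efeg
  rot[5] = efeggeffg$efegf
  rot[6] = feggeffg$efegfe
  rot[7] = eggeffg$efegfef
  rot[8] = ggeffg$efegfefe
  rot[9] = geffg$efegfefeg
  rot[10] = effg$efegfefegg
  rot[11] = ffg$efegfefegge
  rot[12] = fg$efegfefeggef
  rot[13] = g$efegfefeggeff
  rot[14] = $efegfefeggeffg
Sorted (with $ < everything):
  sorted[0] = $efegfefeggeffg  (last char: 'g')
  sorted[1] = efegfefeggeffg$  (last char: '$')
  sorted[2] = efeggeffg$efegf  (last char: 'f')
  sorted[3] = effg$efegfefegg  (last char: 'g')
  sorted[4] = egfefeggeffg$ef  (last char: 'f')
  sorted[5] = eggeffg$efegfef  (last char: 'f')
  sorted[6] = fefeggeffg$efeg  (last char: 'g')
  sorted[7] = fegfefeggeffg$e  (last char: 'e')
  sorted[8] = feggeffg$efegfe  (last char: 'e')
  sorted[9] = ffg$efegfefegge  (last char: 'e')
  sorted[10] = fg$efegfefeggef  (last char: 'f')
  sorted[11] = g$efegfefeggeff  (last char: 'f')
  sorted[12] = geffg$efegfefeg  (last char: 'g')
  sorted[13] = gfefeggeffg$efe  (last char: 'e')
  sorted[14] = ggeffg$efegfefe  (last char: 'e')
Last column: g$fgffgeeeffgee
Original string S is at sorted index 1

Answer: g$fgffgeeeffgee
1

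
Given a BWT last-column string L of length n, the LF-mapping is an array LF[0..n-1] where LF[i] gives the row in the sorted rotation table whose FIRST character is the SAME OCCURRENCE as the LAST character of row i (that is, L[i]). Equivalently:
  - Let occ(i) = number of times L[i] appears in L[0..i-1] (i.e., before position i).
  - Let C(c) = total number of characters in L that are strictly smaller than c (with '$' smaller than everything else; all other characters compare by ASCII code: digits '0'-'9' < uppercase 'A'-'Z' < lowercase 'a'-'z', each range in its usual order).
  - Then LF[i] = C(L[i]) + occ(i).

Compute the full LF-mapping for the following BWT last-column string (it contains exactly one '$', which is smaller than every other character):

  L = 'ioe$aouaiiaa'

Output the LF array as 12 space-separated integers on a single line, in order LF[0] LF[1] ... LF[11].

Char counts: '$':1, 'a':4, 'e':1, 'i':3, 'o':2, 'u':1
C (first-col start): C('$')=0, C('a')=1, C('e')=5, C('i')=6, C('o')=9, C('u')=11
L[0]='i': occ=0, LF[0]=C('i')+0=6+0=6
L[1]='o': occ=0, LF[1]=C('o')+0=9+0=9
L[2]='e': occ=0, LF[2]=C('e')+0=5+0=5
L[3]='$': occ=0, LF[3]=C('$')+0=0+0=0
L[4]='a': occ=0, LF[4]=C('a')+0=1+0=1
L[5]='o': occ=1, LF[5]=C('o')+1=9+1=10
L[6]='u': occ=0, LF[6]=C('u')+0=11+0=11
L[7]='a': occ=1, LF[7]=C('a')+1=1+1=2
L[8]='i': occ=1, LF[8]=C('i')+1=6+1=7
L[9]='i': occ=2, LF[9]=C('i')+2=6+2=8
L[10]='a': occ=2, LF[10]=C('a')+2=1+2=3
L[11]='a': occ=3, LF[11]=C('a')+3=1+3=4

Answer: 6 9 5 0 1 10 11 2 7 8 3 4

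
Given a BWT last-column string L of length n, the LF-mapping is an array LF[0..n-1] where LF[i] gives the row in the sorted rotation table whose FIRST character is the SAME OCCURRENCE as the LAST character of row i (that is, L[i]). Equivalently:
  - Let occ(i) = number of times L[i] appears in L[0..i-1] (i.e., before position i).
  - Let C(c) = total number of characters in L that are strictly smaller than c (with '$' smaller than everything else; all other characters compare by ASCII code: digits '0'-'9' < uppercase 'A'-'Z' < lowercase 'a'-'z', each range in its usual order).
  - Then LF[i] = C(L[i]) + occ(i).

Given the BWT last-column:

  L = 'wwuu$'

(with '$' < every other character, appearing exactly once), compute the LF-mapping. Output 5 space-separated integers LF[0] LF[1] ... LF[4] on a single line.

Char counts: '$':1, 'u':2, 'w':2
C (first-col start): C('$')=0, C('u')=1, C('w')=3
L[0]='w': occ=0, LF[0]=C('w')+0=3+0=3
L[1]='w': occ=1, LF[1]=C('w')+1=3+1=4
L[2]='u': occ=0, LF[2]=C('u')+0=1+0=1
L[3]='u': occ=1, LF[3]=C('u')+1=1+1=2
L[4]='$': occ=0, LF[4]=C('$')+0=0+0=0

Answer: 3 4 1 2 0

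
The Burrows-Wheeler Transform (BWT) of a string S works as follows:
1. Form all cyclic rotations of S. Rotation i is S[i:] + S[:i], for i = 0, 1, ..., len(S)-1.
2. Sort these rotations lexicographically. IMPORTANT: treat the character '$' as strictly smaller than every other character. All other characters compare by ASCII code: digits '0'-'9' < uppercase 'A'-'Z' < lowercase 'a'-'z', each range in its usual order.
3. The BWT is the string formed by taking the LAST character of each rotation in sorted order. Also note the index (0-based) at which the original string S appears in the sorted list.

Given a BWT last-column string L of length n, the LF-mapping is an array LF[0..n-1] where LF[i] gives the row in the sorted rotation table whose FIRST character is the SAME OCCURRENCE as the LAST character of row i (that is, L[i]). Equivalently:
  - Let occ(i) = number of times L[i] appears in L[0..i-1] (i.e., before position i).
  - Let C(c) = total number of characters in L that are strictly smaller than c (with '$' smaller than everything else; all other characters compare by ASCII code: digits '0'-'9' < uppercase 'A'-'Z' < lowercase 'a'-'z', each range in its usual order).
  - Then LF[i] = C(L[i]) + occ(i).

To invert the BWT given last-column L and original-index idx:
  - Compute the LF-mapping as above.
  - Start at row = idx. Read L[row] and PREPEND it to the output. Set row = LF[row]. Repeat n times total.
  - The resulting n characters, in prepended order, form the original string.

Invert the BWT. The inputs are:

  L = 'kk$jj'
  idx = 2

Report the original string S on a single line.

LF mapping: 3 4 0 1 2
Walk LF starting at row 2, prepending L[row]:
  step 1: row=2, L[2]='$', prepend. Next row=LF[2]=0
  step 2: row=0, L[0]='k', prepend. Next row=LF[0]=3
  step 3: row=3, L[3]='j', prepend. Next row=LF[3]=1
  step 4: row=1, L[1]='k', prepend. Next row=LF[1]=4
  step 5: row=4, L[4]='j', prepend. Next row=LF[4]=2
Reversed output: jkjk$

Answer: jkjk$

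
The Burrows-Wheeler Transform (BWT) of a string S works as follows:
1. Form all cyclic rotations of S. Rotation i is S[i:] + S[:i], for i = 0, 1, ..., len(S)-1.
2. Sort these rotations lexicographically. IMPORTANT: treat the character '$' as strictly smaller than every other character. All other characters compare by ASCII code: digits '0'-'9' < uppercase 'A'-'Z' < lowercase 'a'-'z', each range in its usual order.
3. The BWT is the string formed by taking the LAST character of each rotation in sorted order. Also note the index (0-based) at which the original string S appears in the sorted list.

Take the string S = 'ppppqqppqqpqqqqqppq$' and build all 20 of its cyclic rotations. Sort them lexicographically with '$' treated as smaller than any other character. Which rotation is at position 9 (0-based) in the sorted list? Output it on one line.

All 20 rotations (rotation i = S[i:]+S[:i]):
  rot[0] = ppppqqppqqpqqqqqppq$
  rot[1] = pppqqppqqpqqqqqppq$p
  rot[2] = ppqqppqqpqqqqqppq$pp
  rot[3] = pqqppqqpqqqqqppq$ppp
  rot[4] = qqppqqpqqqqqppq$pppp
  rot[5] = qppqqpqqqqqppq$ppppq
  rot[6] = ppqqpqqqqqppq$ppppqq
  rot[7] = pqqpqqqqqppq$ppppqqp
  rot[8] = qqpqqqqqppq$ppppqqpp
  rot[9] = qpqqqqqppq$ppppqqppq
  rot[10] = pqqqqqppq$ppppqqppqq
  rot[11] = qqqqqppq$ppppqqppqqp
  rot[12] = qqqqppq$ppppqqppqqpq
  rot[13] = qqqppq$ppppqqppqqpqq
  rot[14] = qqppq$ppppqqppqqpqqq
  rot[15] = qppq$ppppqqppqqpqqqq
  rot[16] = ppq$ppppqqppqqpqqqqq
  rot[17] = pq$ppppqqppqqpqqqqqp
  rot[18] = q$ppppqqppqqpqqqqqpp
  rot[19] = $ppppqqppqqpqqqqqppq
Sorted (with $ < everything):
  sorted[0] = $ppppqqppqqpqqqqqppq
  sorted[1] = ppppqqppqqpqqqqqppq$
  sorted[2] = pppqqppqqpqqqqqppq$p
  sorted[3] = ppq$ppppqqppqqpqqqqq
  sorted[4] = ppqqppqqpqqqqqppq$pp
  sorted[5] = ppqqpqqqqqppq$ppppqq
  sorted[6] = pq$ppppqqppqqpqqqqqp
  sorted[7] = pqqppqqpqqqqqppq$ppp
  sorted[8] = pqqpqqqqqppq$ppppqqp
  sorted[9] = pqqqqqppq$ppppqqppqq
  sorted[10] = q$ppppqqppqqpqqqqqpp
  sorted[11] = qppq$ppppqqppqqpqqqq
  sorted[12] = qppqqpqqqqqppq$ppppq
  sorted[13] = qpqqqqqppq$ppppqqppq
  sorted[14] = qqppq$ppppqqppqqpqqq
  sorted[15] = qqppqqpqqqqqppq$pppp
  sorted[16] = qqpqqqqqppq$ppppqqpp
  sorted[17] = qqqppq$ppppqqppqqpqq
  sorted[18] = qqqqppq$ppppqqppqqpq
  sorted[19] = qqqqqppq$ppppqqppqqp
sorted[9] = pqqqqqppq$ppppqqppqq

Answer: pqqqqqppq$ppppqqppqq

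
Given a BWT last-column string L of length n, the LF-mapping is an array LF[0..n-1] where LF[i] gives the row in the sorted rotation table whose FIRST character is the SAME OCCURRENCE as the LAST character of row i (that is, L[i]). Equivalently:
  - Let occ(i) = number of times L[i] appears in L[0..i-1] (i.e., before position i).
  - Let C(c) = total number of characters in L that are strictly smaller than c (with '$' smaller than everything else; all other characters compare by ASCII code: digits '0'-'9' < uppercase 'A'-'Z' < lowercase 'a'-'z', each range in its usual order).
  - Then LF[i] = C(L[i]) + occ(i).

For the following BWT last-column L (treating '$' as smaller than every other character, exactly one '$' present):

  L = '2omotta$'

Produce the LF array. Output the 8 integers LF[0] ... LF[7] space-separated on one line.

Answer: 1 4 3 5 6 7 2 0

Derivation:
Char counts: '$':1, '2':1, 'a':1, 'm':1, 'o':2, 't':2
C (first-col start): C('$')=0, C('2')=1, C('a')=2, C('m')=3, C('o')=4, C('t')=6
L[0]='2': occ=0, LF[0]=C('2')+0=1+0=1
L[1]='o': occ=0, LF[1]=C('o')+0=4+0=4
L[2]='m': occ=0, LF[2]=C('m')+0=3+0=3
L[3]='o': occ=1, LF[3]=C('o')+1=4+1=5
L[4]='t': occ=0, LF[4]=C('t')+0=6+0=6
L[5]='t': occ=1, LF[5]=C('t')+1=6+1=7
L[6]='a': occ=0, LF[6]=C('a')+0=2+0=2
L[7]='$': occ=0, LF[7]=C('$')+0=0+0=0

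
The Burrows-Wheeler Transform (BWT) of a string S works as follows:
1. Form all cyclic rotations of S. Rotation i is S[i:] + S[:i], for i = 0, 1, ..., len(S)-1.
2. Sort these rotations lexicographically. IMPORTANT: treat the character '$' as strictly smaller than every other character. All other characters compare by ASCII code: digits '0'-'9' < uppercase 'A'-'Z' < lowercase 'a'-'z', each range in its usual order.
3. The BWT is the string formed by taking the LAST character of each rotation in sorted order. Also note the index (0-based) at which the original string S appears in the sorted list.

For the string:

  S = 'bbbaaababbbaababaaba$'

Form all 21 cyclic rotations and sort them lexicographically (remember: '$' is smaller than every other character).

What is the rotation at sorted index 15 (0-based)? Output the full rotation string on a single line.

Answer: babaaba$bbbaaababbbaa

Derivation:
All 21 rotations (rotation i = S[i:]+S[:i]):
  rot[0] = bbbaaababbbaababaaba$
  rot[1] = bbaaababbbaababaaba$b
  rot[2] = baaababbbaababaaba$bb
  rot[3] = aaababbbaababaaba$bbb
  rot[4] = aababbbaababaaba$bbba
  rot[5] = ababbbaababaaba$bbbaa
  rot[6] = babbbaababaaba$bbbaaa
  rot[7] = abbbaababaaba$bbbaaab
  rot[8] = bbbaababaaba$bbbaaaba
  rot[9] = bbaababaaba$bbbaaabab
  rot[10] = baababaaba$bbbaaababb
  rot[11] = aababaaba$bbbaaababbb
  rot[12] = ababaaba$bbbaaababbba
  rot[13] = babaaba$bbbaaababbbaa
  rot[14] = abaaba$bbbaaababbbaab
  rot[15] = baaba$bbbaaababbbaaba
  rot[16] = aaba$bbbaaababbbaabab
  rot[17] = aba$bbbaaababbbaababa
  rot[18] = ba$bbbaaababbbaababaa
  rot[19] = a$bbbaaababbbaababaab
  rot[20] = $bbbaaababbbaababaaba
Sorted (with $ < everything):
  sorted[0] = $bbbaaababbbaababaaba
  sorted[1] = a$bbbaaababbbaababaab
  sorted[2] = aaababbbaababaaba$bbb
  sorted[3] = aaba$bbbaaababbbaabab
  sorted[4] = aababaaba$bbbaaababbb
  sorted[5] = aababbbaababaaba$bbba
  sorted[6] = aba$bbbaaababbbaababa
  sorted[7] = abaaba$bbbaaababbbaab
  sorted[8] = ababaaba$bbbaaababbba
  sorted[9] = ababbbaababaaba$bbbaa
  sorted[10] = abbbaababaaba$bbbaaab
  sorted[11] = ba$bbbaaababbbaababaa
  sorted[12] = baaababbbaababaaba$bb
  sorted[13] = baaba$bbbaaababbbaaba
  sorted[14] = baababaaba$bbbaaababb
  sorted[15] = babaaba$bbbaaababbbaa
  sorted[16] = babbbaababaaba$bbbaaa
  sorted[17] = bbaaababbbaababaaba$b
  sorted[18] = bbaababaaba$bbbaaabab
  sorted[19] = bbbaaababbbaababaaba$
  sorted[20] = bbbaababaaba$bbbaaaba
sorted[15] = babaaba$bbbaaababbbaa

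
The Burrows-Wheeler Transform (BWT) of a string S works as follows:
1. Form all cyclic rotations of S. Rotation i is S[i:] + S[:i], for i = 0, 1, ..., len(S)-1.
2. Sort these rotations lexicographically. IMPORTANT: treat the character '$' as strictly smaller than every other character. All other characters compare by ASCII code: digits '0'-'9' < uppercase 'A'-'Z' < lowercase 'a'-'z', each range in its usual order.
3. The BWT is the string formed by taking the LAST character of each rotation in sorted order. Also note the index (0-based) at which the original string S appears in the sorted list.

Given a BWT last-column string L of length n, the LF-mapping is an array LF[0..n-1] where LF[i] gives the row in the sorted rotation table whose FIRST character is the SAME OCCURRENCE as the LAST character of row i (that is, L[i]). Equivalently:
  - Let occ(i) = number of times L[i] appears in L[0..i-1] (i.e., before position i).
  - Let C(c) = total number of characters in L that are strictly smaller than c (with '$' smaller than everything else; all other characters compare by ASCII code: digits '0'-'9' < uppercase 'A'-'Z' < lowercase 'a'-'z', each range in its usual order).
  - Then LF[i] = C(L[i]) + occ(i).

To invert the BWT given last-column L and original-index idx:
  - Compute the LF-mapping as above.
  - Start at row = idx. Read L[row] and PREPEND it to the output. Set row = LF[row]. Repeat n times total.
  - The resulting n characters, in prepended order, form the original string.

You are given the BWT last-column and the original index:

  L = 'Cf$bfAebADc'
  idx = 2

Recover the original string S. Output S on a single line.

LF mapping: 3 9 0 5 10 1 8 6 2 4 7
Walk LF starting at row 2, prepending L[row]:
  step 1: row=2, L[2]='$', prepend. Next row=LF[2]=0
  step 2: row=0, L[0]='C', prepend. Next row=LF[0]=3
  step 3: row=3, L[3]='b', prepend. Next row=LF[3]=5
  step 4: row=5, L[5]='A', prepend. Next row=LF[5]=1
  step 5: row=1, L[1]='f', prepend. Next row=LF[1]=9
  step 6: row=9, L[9]='D', prepend. Next row=LF[9]=4
  step 7: row=4, L[4]='f', prepend. Next row=LF[4]=10
  step 8: row=10, L[10]='c', prepend. Next row=LF[10]=7
  step 9: row=7, L[7]='b', prepend. Next row=LF[7]=6
  step 10: row=6, L[6]='e', prepend. Next row=LF[6]=8
  step 11: row=8, L[8]='A', prepend. Next row=LF[8]=2
Reversed output: AebcfDfAbC$

Answer: AebcfDfAbC$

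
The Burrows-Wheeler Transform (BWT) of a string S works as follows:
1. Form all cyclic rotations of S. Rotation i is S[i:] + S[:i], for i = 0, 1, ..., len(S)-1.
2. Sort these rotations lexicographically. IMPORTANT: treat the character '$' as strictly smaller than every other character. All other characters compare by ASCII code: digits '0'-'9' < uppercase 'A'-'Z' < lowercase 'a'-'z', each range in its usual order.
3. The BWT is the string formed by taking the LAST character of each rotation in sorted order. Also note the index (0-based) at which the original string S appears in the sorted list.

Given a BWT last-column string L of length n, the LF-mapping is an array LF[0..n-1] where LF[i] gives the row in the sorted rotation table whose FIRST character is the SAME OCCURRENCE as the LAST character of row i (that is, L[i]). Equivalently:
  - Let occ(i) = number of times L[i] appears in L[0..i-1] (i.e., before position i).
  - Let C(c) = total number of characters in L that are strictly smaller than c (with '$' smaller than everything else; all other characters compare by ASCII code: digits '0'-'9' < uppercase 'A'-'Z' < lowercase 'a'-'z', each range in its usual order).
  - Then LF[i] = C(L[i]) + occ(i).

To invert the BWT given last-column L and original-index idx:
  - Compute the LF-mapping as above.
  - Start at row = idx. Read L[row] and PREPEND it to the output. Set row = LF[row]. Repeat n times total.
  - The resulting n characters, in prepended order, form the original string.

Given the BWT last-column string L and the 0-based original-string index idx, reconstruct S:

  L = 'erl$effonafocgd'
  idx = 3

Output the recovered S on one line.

LF mapping: 4 14 10 0 5 6 7 12 11 1 8 13 2 9 3
Walk LF starting at row 3, prepending L[row]:
  step 1: row=3, L[3]='$', prepend. Next row=LF[3]=0
  step 2: row=0, L[0]='e', prepend. Next row=LF[0]=4
  step 3: row=4, L[4]='e', prepend. Next row=LF[4]=5
  step 4: row=5, L[5]='f', prepend. Next row=LF[5]=6
  step 5: row=6, L[6]='f', prepend. Next row=LF[6]=7
  step 6: row=7, L[7]='o', prepend. Next row=LF[7]=12
  step 7: row=12, L[12]='c', prepend. Next row=LF[12]=2
  step 8: row=2, L[2]='l', prepend. Next row=LF[2]=10
  step 9: row=10, L[10]='f', prepend. Next row=LF[10]=8
  step 10: row=8, L[8]='n', prepend. Next row=LF[8]=11
  step 11: row=11, L[11]='o', prepend. Next row=LF[11]=13
  step 12: row=13, L[13]='g', prepend. Next row=LF[13]=9
  step 13: row=9, L[9]='a', prepend. Next row=LF[9]=1
  step 14: row=1, L[1]='r', prepend. Next row=LF[1]=14
  step 15: row=14, L[14]='d', prepend. Next row=LF[14]=3
Reversed output: dragonflcoffee$

Answer: dragonflcoffee$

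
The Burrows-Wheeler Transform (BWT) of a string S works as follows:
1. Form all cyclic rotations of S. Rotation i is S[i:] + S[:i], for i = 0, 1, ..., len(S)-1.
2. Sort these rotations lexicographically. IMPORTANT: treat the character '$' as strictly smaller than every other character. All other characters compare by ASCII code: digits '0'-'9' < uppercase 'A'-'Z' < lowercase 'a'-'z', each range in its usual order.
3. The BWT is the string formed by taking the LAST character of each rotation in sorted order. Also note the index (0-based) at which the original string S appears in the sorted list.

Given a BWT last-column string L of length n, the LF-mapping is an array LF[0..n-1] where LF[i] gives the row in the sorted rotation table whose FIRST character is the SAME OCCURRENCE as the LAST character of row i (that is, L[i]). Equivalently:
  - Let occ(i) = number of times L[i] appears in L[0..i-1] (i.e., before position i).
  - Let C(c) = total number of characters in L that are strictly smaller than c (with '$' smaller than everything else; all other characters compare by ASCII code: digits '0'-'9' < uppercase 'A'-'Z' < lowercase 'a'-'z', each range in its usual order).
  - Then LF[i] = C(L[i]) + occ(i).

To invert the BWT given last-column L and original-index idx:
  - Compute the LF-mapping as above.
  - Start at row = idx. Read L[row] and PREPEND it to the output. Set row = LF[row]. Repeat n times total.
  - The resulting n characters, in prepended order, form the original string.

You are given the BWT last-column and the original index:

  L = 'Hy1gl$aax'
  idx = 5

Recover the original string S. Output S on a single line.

Answer: galaxy1H$

Derivation:
LF mapping: 2 8 1 5 6 0 3 4 7
Walk LF starting at row 5, prepending L[row]:
  step 1: row=5, L[5]='$', prepend. Next row=LF[5]=0
  step 2: row=0, L[0]='H', prepend. Next row=LF[0]=2
  step 3: row=2, L[2]='1', prepend. Next row=LF[2]=1
  step 4: row=1, L[1]='y', prepend. Next row=LF[1]=8
  step 5: row=8, L[8]='x', prepend. Next row=LF[8]=7
  step 6: row=7, L[7]='a', prepend. Next row=LF[7]=4
  step 7: row=4, L[4]='l', prepend. Next row=LF[4]=6
  step 8: row=6, L[6]='a', prepend. Next row=LF[6]=3
  step 9: row=3, L[3]='g', prepend. Next row=LF[3]=5
Reversed output: galaxy1H$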